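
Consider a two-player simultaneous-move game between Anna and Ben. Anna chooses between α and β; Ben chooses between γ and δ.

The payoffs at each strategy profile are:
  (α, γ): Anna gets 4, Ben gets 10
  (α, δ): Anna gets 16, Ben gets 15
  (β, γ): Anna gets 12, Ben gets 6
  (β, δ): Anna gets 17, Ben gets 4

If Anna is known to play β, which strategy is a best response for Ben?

Against β, Ben earns 6 from γ and 4 from δ.
So γ is the best response.

γ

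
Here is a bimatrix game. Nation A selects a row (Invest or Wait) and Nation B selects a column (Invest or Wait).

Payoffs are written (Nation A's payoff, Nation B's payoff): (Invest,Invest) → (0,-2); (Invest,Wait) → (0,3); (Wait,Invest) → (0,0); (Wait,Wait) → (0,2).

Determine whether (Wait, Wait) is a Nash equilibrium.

At (Wait, Wait), Nation A earns 0; switching to Invest would give 0, so Nation A has no profitable deviation.
Nation B earns 2; switching to Invest would give 0, so Nation B has no profitable deviation.
Neither player can gain by a unilateral deviation, so this profile is a Nash equilibrium.

Yes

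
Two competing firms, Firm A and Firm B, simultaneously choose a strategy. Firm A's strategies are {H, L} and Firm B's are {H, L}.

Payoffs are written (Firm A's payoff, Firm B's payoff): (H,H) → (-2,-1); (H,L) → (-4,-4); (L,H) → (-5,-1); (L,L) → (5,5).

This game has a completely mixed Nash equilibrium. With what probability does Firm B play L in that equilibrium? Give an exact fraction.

Let c be the probability that Firm B plays H. In a completely mixed equilibrium, Firm A must be indifferent between H and L.
Firm A's expected payoff from H is −2c − 4(1−c); from L it is −5c + 5(1−c).
Setting these equal: 2c − 4 = −10c + 5, so c = 3/4.
Therefore Firm B plays L with probability 1 − 3/4 = 1/4.

1/4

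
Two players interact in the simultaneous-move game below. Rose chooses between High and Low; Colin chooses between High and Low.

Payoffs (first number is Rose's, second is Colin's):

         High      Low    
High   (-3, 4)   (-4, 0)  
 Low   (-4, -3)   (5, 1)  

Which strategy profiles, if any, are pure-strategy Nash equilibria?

(High, High) and (Low, Low)

(High, High): Rose gets -3 ≥ -4 from Low, and Colin gets 4 ≥ 0 from Low — Nash equilibrium.
(High, Low): Rose prefers Low (5 > -4); Colin prefers High (4 > 0) — not an equilibrium.
(Low, High): Rose prefers High (-3 > -4); Colin prefers Low (1 > -3) — not an equilibrium.
(Low, Low): Rose gets 5 ≥ -4 from High, and Colin gets 1 ≥ -3 from High — Nash equilibrium.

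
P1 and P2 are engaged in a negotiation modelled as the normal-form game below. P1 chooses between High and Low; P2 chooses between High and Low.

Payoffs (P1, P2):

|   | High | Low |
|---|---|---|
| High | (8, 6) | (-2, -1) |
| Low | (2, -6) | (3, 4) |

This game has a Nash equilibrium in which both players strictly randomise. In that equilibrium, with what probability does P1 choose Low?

Let x be the probability that P1 plays High. In a completely mixed equilibrium, P2 must be indifferent between High and Low.
P2's expected payoff from High is 6x − 6(1−x); from Low it is −x + 4(1−x).
Setting these equal: 12x − 6 = −5x + 4, so x = 10/17.
Therefore P1 plays Low with probability 1 − 10/17 = 7/17.

7/17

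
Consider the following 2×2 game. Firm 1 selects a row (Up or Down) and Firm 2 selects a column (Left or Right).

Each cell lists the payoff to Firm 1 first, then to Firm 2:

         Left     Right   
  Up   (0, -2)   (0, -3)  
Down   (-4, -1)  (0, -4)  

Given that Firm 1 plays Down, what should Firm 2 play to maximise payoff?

Left

Against Down, Firm 2 earns -1 from Left and -4 from Right.
So Left is the best response.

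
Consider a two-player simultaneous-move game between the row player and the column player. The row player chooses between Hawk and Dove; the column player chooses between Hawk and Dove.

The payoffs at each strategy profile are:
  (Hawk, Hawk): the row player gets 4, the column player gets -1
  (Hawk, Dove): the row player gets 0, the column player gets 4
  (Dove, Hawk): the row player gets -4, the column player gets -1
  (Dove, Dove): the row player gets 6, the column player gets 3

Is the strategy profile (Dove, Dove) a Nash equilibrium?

Yes

At (Dove, Dove), the row player earns 6; switching to Hawk would give 0, so the row player has no profitable deviation.
The column player earns 3; switching to Hawk would give -1, so the column player has no profitable deviation.
Neither player can gain by a unilateral deviation, so this profile is a Nash equilibrium.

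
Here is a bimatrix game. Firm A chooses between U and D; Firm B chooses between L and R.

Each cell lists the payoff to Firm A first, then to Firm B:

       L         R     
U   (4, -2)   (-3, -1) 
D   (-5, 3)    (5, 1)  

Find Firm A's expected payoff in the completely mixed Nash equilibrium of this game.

5/17

First find q, the probability Firm B plays L, from Firm A's indifference between U and D: 4q − 3(1−q) = −5q + 5(1−q), giving q = 8/17.
Since Firm A is indifferent in equilibrium, Firm A's expected payoff equals the payoff from either row against (8/17, 9/17). Using U: 4(8/17) − 3(9/17) = 5/17.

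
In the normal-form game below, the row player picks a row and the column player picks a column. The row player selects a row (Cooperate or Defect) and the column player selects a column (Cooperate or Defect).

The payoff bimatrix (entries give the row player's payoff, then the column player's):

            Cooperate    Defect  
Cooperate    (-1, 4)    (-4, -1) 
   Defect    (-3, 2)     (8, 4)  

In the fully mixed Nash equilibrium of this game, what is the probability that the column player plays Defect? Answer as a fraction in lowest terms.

1/7

Let q be the probability that the column player plays Cooperate. In a completely mixed equilibrium, the row player must be indifferent between Cooperate and Defect.
The row player's expected payoff from Cooperate is −q − 4(1−q); from Defect it is −3q + 8(1−q).
Setting these equal: 3q − 4 = −11q + 8, so q = 6/7.
Therefore the column player plays Defect with probability 1 − 6/7 = 1/7.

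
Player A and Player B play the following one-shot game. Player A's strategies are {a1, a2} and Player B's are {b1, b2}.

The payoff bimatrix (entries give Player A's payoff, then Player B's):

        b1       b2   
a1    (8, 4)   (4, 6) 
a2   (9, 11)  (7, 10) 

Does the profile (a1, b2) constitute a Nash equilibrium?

No

At (a1, b2), Player A earns 4; switching to a2 would give 7, so Player A would deviate.
Player B earns 6; switching to b1 would give 4, so Player B has no profitable deviation.
Since at least one player can profitably deviate, this is not a Nash equilibrium.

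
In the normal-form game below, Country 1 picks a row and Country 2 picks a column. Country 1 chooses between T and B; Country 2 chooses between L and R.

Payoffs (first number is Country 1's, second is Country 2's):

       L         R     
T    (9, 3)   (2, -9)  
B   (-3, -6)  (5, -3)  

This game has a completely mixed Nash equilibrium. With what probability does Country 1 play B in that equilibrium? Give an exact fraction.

4/5

Let x be the probability that Country 1 plays T. In a completely mixed equilibrium, Country 2 must be indifferent between L and R.
Country 2's expected payoff from L is 3x − 6(1−x); from R it is −9x − 3(1−x).
Setting these equal: 9x − 6 = −6x − 3, so x = 1/5.
Therefore Country 1 plays B with probability 1 − 1/5 = 4/5.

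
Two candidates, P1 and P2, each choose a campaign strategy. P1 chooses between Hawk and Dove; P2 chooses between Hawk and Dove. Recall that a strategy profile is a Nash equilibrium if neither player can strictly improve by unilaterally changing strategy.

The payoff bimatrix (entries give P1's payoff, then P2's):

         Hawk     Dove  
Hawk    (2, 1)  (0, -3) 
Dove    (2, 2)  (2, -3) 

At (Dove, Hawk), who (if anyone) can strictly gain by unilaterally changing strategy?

P1 at (Dove, Hawk) earns 2; deviating to Hawk yields 2 — not better.
P2 earns 2; deviating to Dove yields -3 — not better.
Neither player can strictly improve; the profile is a Nash equilibrium.

Neither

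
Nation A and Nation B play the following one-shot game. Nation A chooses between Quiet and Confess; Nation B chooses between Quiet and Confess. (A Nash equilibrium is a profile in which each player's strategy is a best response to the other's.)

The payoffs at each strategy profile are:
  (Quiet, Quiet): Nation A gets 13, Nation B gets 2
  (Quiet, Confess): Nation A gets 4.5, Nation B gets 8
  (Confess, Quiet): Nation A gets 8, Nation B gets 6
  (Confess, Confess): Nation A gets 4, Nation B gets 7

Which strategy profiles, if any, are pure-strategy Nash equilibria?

(Quiet, Quiet): Nation B prefers Confess (8 > 2) — not an equilibrium.
(Quiet, Confess): Nation A gets 4.5 ≥ 4 from Confess, and Nation B gets 8 ≥ 2 from Quiet — Nash equilibrium.
(Confess, Quiet): Nation A prefers Quiet (13 > 8); Nation B prefers Confess (7 > 6) — not an equilibrium.
(Confess, Confess): Nation A prefers Quiet (4.5 > 4) — not an equilibrium.

(Quiet, Confess)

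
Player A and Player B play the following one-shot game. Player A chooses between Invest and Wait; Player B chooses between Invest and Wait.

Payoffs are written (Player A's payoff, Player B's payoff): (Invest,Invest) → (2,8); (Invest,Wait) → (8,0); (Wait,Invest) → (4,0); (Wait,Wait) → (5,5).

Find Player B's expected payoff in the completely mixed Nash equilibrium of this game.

First find x, the probability Player A plays Invest, from Player B's indifference between Invest and Wait: 8x = 5(1−x), giving x = 5/13.
Since Player B is indifferent in equilibrium, Player B's expected payoff equals the payoff from either column against (5/13, 8/13). Using Invest: 8(5/13) = 40/13.

40/13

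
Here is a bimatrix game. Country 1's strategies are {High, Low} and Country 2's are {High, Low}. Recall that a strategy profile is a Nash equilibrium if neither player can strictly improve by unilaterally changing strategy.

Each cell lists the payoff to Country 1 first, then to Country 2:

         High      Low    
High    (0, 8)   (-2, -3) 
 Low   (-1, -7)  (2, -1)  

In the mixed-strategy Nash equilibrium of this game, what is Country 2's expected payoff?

First find p, the probability Country 1 plays High, from Country 2's indifference between High and Low: 8p − 7(1−p) = −3p − (1−p), giving p = 6/17.
Since Country 2 is indifferent in equilibrium, Country 2's expected payoff equals the payoff from either column against (6/17, 11/17). Using High: 8(6/17) − 7(11/17) = -29/17.

-29/17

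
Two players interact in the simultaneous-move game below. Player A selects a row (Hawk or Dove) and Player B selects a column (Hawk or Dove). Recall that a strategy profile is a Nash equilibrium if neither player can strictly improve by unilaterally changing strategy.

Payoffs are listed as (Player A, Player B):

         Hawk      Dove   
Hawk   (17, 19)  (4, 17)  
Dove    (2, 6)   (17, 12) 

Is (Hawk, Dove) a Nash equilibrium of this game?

At (Hawk, Dove), Player A earns 4; switching to Dove would give 17, so Player A would deviate.
Player B earns 17; switching to Hawk would give 19, so Player B would deviate.
Since at least one player can profitably deviate, this is not a Nash equilibrium.

No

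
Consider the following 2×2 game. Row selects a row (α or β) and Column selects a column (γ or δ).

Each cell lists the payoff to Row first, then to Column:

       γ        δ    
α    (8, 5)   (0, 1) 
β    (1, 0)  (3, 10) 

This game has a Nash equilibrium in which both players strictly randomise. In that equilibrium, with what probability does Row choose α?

5/7

Let x be the probability that Row plays α. In a completely mixed equilibrium, Column must be indifferent between γ and δ.
Column's expected payoff from γ is 5x; from δ it is x + 10(1−x).
Setting these equal: 5x = −9x + 10, so x = 5/7.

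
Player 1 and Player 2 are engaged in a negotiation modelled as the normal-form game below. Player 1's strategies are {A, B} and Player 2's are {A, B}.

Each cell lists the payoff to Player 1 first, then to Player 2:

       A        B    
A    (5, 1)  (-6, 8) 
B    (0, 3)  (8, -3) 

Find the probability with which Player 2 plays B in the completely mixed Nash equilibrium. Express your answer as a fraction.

5/19

Let y be the probability that Player 2 plays A. In a completely mixed equilibrium, Player 1 must be indifferent between A and B.
Player 1's expected payoff from A is 5y − 6(1−y); from B it is 8(1−y).
Setting these equal: 11y − 6 = −8y + 8, so y = 14/19.
Therefore Player 2 plays B with probability 1 − 14/19 = 5/19.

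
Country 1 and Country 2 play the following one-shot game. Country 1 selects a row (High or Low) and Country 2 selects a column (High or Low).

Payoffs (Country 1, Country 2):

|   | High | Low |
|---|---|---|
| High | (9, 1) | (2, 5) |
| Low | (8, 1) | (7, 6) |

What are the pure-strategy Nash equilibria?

(Low, Low)

(High, High): Country 2 prefers Low (5 > 1) — not an equilibrium.
(High, Low): Country 1 prefers Low (7 > 2) — not an equilibrium.
(Low, High): Country 1 prefers High (9 > 8); Country 2 prefers Low (6 > 1) — not an equilibrium.
(Low, Low): Country 1 gets 7 ≥ 2 from High, and Country 2 gets 6 ≥ 1 from High — Nash equilibrium.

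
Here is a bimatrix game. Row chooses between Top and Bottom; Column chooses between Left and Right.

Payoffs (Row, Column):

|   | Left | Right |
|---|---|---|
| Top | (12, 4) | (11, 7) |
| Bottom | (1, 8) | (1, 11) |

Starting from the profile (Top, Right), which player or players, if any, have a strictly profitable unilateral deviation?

Row at (Top, Right) earns 11; deviating to Bottom yields 1 — not better.
Column earns 7; deviating to Left yields 4 — not better.
Neither player can strictly improve; the profile is a Nash equilibrium.

Neither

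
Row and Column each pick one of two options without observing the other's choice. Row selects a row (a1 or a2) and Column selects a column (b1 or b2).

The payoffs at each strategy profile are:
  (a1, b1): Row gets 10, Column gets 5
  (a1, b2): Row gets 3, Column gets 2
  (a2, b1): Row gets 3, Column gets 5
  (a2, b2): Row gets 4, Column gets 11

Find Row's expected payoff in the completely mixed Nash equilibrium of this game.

31/8

First find y, the probability Column plays b1, from Row's indifference between a1 and a2: 10y + 3(1−y) = 3y + 4(1−y), giving y = 1/8.
Since Row is indifferent in equilibrium, Row's expected payoff equals the payoff from either row against (1/8, 7/8). Using a1: 10(1/8) + 3(7/8) = 31/8.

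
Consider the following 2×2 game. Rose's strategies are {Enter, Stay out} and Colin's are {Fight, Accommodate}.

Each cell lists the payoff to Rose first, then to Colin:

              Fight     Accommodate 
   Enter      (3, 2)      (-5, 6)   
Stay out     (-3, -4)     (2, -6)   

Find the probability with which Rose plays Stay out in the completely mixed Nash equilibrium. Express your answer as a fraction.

2/3

Let r be the probability that Rose plays Enter. In a completely mixed equilibrium, Colin must be indifferent between Fight and Accommodate.
Colin's expected payoff from Fight is 2r − 4(1−r); from Accommodate it is 6r − 6(1−r).
Setting these equal: 6r − 4 = 12r − 6, so r = 1/3.
Therefore Rose plays Stay out with probability 1 − 1/3 = 2/3.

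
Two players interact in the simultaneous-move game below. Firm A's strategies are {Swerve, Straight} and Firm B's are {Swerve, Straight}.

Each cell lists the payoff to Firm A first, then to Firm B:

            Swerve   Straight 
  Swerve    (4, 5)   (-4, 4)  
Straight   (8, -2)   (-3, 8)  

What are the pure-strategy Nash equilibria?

(Straight, Straight)

(Swerve, Swerve): Firm A prefers Straight (8 > 4) — not an equilibrium.
(Swerve, Straight): Firm A prefers Straight (-3 > -4); Firm B prefers Swerve (5 > 4) — not an equilibrium.
(Straight, Swerve): Firm B prefers Straight (8 > -2) — not an equilibrium.
(Straight, Straight): Firm A gets -3 ≥ -4 from Swerve, and Firm B gets 8 ≥ -2 from Swerve — Nash equilibrium.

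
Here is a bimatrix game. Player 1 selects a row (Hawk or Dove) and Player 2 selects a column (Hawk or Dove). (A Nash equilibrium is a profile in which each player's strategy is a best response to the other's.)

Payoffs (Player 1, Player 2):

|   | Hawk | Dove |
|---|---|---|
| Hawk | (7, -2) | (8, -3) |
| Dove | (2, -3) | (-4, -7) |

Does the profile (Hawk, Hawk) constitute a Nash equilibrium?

Yes

At (Hawk, Hawk), Player 1 earns 7; switching to Dove would give 2, so Player 1 has no profitable deviation.
Player 2 earns -2; switching to Dove would give -3, so Player 2 has no profitable deviation.
Neither player can gain by a unilateral deviation, so this profile is a Nash equilibrium.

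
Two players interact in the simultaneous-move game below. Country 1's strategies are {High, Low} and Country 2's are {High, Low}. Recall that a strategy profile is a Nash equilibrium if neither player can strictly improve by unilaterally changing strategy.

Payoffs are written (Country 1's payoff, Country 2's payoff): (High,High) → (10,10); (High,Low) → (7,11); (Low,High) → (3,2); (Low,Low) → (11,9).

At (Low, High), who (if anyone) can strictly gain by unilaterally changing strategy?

Both

Country 1 at (Low, High) earns 3; deviating to High yields 10 — a strict improvement.
Country 2 earns 2; deviating to Low yields 9 — a strict improvement.
Both Country 1 and Country 2 have strictly profitable deviations.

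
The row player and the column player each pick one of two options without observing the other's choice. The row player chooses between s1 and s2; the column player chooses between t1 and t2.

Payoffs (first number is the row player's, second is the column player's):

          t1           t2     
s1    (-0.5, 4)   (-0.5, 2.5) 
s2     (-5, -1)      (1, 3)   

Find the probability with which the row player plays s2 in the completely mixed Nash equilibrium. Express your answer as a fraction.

Let x be the probability that the row player plays s1. In a completely mixed equilibrium, the column player must be indifferent between t1 and t2.
The column player's expected payoff from t1 is 4x − (1−x); from t2 it is 2.5x + 3(1−x).
Setting these equal: 5x − 1 = −0.5x + 3, so x = 8/11.
Therefore the row player plays s2 with probability 1 − 8/11 = 3/11.

3/11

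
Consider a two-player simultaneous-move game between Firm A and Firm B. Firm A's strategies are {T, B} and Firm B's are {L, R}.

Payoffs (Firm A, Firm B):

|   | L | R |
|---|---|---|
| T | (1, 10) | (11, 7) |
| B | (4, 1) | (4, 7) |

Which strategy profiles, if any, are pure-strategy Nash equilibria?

(T, L): Firm A prefers B (4 > 1) — not an equilibrium.
(T, R): Firm B prefers L (10 > 7) — not an equilibrium.
(B, L): Firm B prefers R (7 > 1) — not an equilibrium.
(B, R): Firm A prefers T (11 > 4) — not an equilibrium.

none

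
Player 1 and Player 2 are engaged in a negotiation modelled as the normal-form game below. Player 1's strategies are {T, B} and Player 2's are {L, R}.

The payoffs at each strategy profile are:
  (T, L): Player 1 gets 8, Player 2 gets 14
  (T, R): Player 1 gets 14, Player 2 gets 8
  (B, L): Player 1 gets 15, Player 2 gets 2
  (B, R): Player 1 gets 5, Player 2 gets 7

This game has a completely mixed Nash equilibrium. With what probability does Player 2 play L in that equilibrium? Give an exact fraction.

Let y be the probability that Player 2 plays L. In a completely mixed equilibrium, Player 1 must be indifferent between T and B.
Player 1's expected payoff from T is 8y + 14(1−y); from B it is 15y + 5(1−y).
Setting these equal: −6y + 14 = 10y + 5, so y = 9/16.

9/16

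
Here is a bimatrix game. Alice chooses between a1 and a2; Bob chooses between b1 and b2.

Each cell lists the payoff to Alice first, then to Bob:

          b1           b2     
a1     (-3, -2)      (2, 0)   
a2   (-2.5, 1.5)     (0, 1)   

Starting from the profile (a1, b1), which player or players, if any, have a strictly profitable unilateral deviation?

Alice at (a1, b1) earns -3; deviating to a2 yields -2.5 — a strict improvement.
Bob earns -2; deviating to b2 yields 0 — a strict improvement.
Both Alice and Bob have strictly profitable deviations.

Both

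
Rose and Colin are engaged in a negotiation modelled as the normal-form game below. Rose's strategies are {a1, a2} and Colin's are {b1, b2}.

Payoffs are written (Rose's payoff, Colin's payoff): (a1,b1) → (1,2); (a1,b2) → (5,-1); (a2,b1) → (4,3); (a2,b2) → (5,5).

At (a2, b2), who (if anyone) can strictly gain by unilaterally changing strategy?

Rose at (a2, b2) earns 5; deviating to a1 yields 5 — not better.
Colin earns 5; deviating to b1 yields 3 — not better.
Neither player can strictly improve; the profile is a Nash equilibrium.

Neither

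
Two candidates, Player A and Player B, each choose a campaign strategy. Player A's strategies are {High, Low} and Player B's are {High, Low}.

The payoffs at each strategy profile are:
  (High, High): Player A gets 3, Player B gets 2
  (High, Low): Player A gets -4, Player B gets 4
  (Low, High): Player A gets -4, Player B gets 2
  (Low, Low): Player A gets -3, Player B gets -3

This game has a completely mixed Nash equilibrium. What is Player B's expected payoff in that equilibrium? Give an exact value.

First find x, the probability Player A plays High, from Player B's indifference between High and Low: 2x + 2(1−x) = 4x − 3(1−x), giving x = 5/7.
Since Player B is indifferent in equilibrium, Player B's expected payoff equals the payoff from either column against (5/7, 2/7). Using High: 2(5/7) + 2(2/7) = 2.

2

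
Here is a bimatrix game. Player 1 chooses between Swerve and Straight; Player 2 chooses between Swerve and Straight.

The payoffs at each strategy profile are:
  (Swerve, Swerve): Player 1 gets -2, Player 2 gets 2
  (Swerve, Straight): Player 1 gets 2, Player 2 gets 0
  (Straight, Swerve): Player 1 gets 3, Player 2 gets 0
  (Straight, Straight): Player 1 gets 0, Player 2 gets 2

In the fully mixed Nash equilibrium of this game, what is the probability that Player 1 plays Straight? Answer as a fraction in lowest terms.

Let x be the probability that Player 1 plays Swerve. In a completely mixed equilibrium, Player 2 must be indifferent between Swerve and Straight.
Player 2's expected payoff from Swerve is 2x; from Straight it is 2(1−x).
Setting these equal: 2x = −2x + 2, so x = 1/2.
Therefore Player 1 plays Straight with probability 1 − 1/2 = 1/2.

1/2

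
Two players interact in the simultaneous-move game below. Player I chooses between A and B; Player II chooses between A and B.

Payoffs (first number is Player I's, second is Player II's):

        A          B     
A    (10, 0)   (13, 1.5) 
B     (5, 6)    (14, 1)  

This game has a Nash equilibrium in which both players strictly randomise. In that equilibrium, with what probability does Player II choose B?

5/6

Let c be the probability that Player II plays A. In a completely mixed equilibrium, Player I must be indifferent between A and B.
Player I's expected payoff from A is 10c + 13(1−c); from B it is 5c + 14(1−c).
Setting these equal: −3c + 13 = −9c + 14, so c = 1/6.
Therefore Player II plays B with probability 1 − 1/6 = 5/6.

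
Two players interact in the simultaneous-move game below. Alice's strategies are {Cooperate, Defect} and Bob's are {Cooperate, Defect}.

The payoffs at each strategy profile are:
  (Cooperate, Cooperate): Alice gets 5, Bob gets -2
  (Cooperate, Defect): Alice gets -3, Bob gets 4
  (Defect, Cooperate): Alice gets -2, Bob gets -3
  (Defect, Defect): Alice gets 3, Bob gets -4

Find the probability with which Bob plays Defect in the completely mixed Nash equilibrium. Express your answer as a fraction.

7/13

Let c be the probability that Bob plays Cooperate. In a completely mixed equilibrium, Alice must be indifferent between Cooperate and Defect.
Alice's expected payoff from Cooperate is 5c − 3(1−c); from Defect it is −2c + 3(1−c).
Setting these equal: 8c − 3 = −5c + 3, so c = 6/13.
Therefore Bob plays Defect with probability 1 − 6/13 = 7/13.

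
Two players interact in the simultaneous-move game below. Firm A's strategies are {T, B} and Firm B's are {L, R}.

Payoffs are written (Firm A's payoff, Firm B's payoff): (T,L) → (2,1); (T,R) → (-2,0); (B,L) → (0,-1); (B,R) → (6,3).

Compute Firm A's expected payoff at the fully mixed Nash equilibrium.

First find y, the probability Firm B plays L, from Firm A's indifference between T and B: 2y − 2(1−y) = 6(1−y), giving y = 4/5.
Since Firm A is indifferent in equilibrium, Firm A's expected payoff equals the payoff from either row against (4/5, 1/5). Using T: 2(4/5) − 2(1/5) = 6/5.

6/5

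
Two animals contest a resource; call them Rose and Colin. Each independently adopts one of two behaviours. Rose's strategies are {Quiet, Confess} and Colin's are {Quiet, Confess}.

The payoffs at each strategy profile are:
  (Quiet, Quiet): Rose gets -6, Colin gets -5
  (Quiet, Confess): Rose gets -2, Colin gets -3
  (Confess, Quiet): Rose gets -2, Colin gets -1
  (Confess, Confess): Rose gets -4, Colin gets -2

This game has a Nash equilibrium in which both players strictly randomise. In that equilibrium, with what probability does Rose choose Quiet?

1/3

Let x be the probability that Rose plays Quiet. In a completely mixed equilibrium, Colin must be indifferent between Quiet and Confess.
Colin's expected payoff from Quiet is −5x − (1−x); from Confess it is −3x − 2(1−x).
Setting these equal: −4x − 1 = −x − 2, so x = 1/3.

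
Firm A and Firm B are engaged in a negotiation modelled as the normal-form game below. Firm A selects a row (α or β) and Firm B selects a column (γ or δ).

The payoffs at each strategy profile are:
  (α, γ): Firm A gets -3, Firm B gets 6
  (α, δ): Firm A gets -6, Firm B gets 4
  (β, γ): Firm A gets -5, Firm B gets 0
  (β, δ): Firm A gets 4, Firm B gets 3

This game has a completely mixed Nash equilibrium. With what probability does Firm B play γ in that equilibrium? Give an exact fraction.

5/6

Let c be the probability that Firm B plays γ. In a completely mixed equilibrium, Firm A must be indifferent between α and β.
Firm A's expected payoff from α is −3c − 6(1−c); from β it is −5c + 4(1−c).
Setting these equal: 3c − 6 = −9c + 4, so c = 5/6.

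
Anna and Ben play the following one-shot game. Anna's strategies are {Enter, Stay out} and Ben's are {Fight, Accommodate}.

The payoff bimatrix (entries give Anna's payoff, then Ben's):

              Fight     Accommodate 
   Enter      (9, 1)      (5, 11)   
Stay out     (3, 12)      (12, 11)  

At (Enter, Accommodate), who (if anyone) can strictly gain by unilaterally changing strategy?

Anna

Anna at (Enter, Accommodate) earns 5; deviating to Stay out yields 12 — a strict improvement.
Ben earns 11; deviating to Fight yields 1 — not better.
Only Anna has a strictly profitable deviation.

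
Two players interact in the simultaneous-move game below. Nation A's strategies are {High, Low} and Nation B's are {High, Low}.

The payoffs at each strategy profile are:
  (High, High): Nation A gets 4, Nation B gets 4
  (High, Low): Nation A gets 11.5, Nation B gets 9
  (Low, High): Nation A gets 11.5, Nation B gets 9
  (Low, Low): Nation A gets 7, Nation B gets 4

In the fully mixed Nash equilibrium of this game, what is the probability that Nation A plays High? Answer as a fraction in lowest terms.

Let x be the probability that Nation A plays High. In a completely mixed equilibrium, Nation B must be indifferent between High and Low.
Nation B's expected payoff from High is 4x + 9(1−x); from Low it is 9x + 4(1−x).
Setting these equal: −5x + 9 = 5x + 4, so x = 1/2.

1/2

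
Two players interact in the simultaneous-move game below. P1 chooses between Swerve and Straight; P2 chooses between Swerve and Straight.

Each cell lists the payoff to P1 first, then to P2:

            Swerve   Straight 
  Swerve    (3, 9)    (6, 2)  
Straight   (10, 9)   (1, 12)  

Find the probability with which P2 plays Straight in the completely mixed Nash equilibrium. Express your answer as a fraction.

Let y be the probability that P2 plays Swerve. In a completely mixed equilibrium, P1 must be indifferent between Swerve and Straight.
P1's expected payoff from Swerve is 3y + 6(1−y); from Straight it is 10y + (1−y).
Setting these equal: −3y + 6 = 9y + 1, so y = 5/12.
Therefore P2 plays Straight with probability 1 − 5/12 = 7/12.

7/12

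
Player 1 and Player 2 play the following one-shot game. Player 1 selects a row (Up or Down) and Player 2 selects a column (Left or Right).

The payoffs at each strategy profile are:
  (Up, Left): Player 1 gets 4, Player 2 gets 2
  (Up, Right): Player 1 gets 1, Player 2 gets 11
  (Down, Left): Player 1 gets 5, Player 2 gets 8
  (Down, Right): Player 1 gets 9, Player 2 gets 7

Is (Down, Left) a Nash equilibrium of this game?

At (Down, Left), Player 1 earns 5; switching to Up would give 4, so Player 1 has no profitable deviation.
Player 2 earns 8; switching to Right would give 7, so Player 2 has no profitable deviation.
Neither player can gain by a unilateral deviation, so this profile is a Nash equilibrium.

Yes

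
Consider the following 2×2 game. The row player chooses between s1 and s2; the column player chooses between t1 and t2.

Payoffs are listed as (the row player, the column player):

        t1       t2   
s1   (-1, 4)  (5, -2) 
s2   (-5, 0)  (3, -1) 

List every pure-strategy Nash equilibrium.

(s1, t1)

(s1, t1): the row player gets -1 ≥ -5 from s2, and the column player gets 4 ≥ -2 from t2 — Nash equilibrium.
(s1, t2): the column player prefers t1 (4 > -2) — not an equilibrium.
(s2, t1): the row player prefers s1 (-1 > -5) — not an equilibrium.
(s2, t2): the row player prefers s1 (5 > 3); the column player prefers t1 (0 > -1) — not an equilibrium.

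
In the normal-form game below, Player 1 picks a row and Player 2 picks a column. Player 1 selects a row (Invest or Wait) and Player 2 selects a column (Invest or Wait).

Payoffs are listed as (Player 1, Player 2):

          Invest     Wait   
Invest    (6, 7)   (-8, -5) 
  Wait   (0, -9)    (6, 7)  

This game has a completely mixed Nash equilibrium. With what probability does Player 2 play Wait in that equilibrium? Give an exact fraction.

3/10

Let y be the probability that Player 2 plays Invest. In a completely mixed equilibrium, Player 1 must be indifferent between Invest and Wait.
Player 1's expected payoff from Invest is 6y − 8(1−y); from Wait it is 6(1−y).
Setting these equal: 14y − 8 = −6y + 6, so y = 7/10.
Therefore Player 2 plays Wait with probability 1 − 7/10 = 3/10.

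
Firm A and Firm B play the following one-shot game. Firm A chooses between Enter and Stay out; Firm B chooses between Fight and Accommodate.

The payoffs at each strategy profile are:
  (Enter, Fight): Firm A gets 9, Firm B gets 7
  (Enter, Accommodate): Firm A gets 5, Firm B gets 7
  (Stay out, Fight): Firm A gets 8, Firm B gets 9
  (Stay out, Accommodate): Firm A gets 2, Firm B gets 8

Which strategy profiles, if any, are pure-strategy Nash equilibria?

(Enter, Fight) and (Enter, Accommodate)

(Enter, Fight): Firm A gets 9 ≥ 8 from Stay out, and Firm B gets 7 ≥ 7 from Accommodate — Nash equilibrium.
(Enter, Accommodate): Firm A gets 5 ≥ 2 from Stay out, and Firm B gets 7 ≥ 7 from Fight — Nash equilibrium.
(Stay out, Fight): Firm A prefers Enter (9 > 8) — not an equilibrium.
(Stay out, Accommodate): Firm A prefers Enter (5 > 2); Firm B prefers Fight (9 > 8) — not an equilibrium.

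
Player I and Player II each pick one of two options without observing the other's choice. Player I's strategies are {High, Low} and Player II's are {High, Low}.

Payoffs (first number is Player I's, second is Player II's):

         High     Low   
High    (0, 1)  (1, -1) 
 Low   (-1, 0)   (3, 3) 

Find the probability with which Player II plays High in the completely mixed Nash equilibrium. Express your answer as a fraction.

Let q be the probability that Player II plays High. In a completely mixed equilibrium, Player I must be indifferent between High and Low.
Player I's expected payoff from High is (1−q); from Low it is −q + 3(1−q).
Setting these equal: −q + 1 = −4q + 3, so q = 2/3.

2/3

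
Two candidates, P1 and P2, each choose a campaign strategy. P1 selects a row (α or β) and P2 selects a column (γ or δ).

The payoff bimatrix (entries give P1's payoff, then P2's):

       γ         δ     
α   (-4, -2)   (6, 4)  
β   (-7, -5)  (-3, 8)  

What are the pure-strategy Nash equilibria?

(α, δ)

(α, γ): P2 prefers δ (4 > -2) — not an equilibrium.
(α, δ): P1 gets 6 ≥ -3 from β, and P2 gets 4 ≥ -2 from γ — Nash equilibrium.
(β, γ): P1 prefers α (-4 > -7); P2 prefers δ (8 > -5) — not an equilibrium.
(β, δ): P1 prefers α (6 > -3) — not an equilibrium.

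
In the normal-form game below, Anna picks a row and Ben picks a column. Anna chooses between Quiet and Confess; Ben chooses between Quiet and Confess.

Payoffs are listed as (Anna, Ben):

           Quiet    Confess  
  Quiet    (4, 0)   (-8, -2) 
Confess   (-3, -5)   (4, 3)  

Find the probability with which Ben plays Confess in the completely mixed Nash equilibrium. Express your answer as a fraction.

7/19

Let y be the probability that Ben plays Quiet. In a completely mixed equilibrium, Anna must be indifferent between Quiet and Confess.
Anna's expected payoff from Quiet is 4y − 8(1−y); from Confess it is −3y + 4(1−y).
Setting these equal: 12y − 8 = −7y + 4, so y = 12/19.
Therefore Ben plays Confess with probability 1 − 12/19 = 7/19.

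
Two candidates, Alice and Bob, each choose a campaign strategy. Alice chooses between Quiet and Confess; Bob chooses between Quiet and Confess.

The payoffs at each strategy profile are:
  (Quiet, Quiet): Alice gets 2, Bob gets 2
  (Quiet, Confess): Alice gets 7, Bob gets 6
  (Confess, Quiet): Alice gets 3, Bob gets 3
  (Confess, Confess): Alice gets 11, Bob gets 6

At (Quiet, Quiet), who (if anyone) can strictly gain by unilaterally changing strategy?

Both

Alice at (Quiet, Quiet) earns 2; deviating to Confess yields 3 — a strict improvement.
Bob earns 2; deviating to Confess yields 6 — a strict improvement.
Both Alice and Bob have strictly profitable deviations.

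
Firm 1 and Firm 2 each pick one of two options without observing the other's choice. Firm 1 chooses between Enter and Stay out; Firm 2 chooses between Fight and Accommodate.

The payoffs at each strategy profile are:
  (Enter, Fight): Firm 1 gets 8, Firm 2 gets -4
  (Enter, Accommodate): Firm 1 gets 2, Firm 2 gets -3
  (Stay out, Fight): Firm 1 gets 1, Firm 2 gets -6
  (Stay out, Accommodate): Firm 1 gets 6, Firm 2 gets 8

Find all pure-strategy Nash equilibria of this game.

(Enter, Fight): Firm 2 prefers Accommodate (-3 > -4) — not an equilibrium.
(Enter, Accommodate): Firm 1 prefers Stay out (6 > 2) — not an equilibrium.
(Stay out, Fight): Firm 1 prefers Enter (8 > 1); Firm 2 prefers Accommodate (8 > -6) — not an equilibrium.
(Stay out, Accommodate): Firm 1 gets 6 ≥ 2 from Enter, and Firm 2 gets 8 ≥ -6 from Fight — Nash equilibrium.

(Stay out, Accommodate)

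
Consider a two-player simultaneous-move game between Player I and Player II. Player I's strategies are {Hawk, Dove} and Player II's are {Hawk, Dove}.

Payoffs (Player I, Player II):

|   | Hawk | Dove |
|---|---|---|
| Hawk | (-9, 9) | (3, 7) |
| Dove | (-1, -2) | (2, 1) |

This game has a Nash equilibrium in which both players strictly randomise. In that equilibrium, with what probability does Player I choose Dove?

2/5

Let p be the probability that Player I plays Hawk. In a completely mixed equilibrium, Player II must be indifferent between Hawk and Dove.
Player II's expected payoff from Hawk is 9p − 2(1−p); from Dove it is 7p + (1−p).
Setting these equal: 11p − 2 = 6p + 1, so p = 3/5.
Therefore Player I plays Dove with probability 1 − 3/5 = 2/5.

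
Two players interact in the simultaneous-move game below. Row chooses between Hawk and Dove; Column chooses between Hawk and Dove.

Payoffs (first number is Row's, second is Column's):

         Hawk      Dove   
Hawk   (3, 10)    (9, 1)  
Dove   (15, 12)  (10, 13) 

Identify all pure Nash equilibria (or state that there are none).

(Dove, Dove)

(Hawk, Hawk): Row prefers Dove (15 > 3) — not an equilibrium.
(Hawk, Dove): Row prefers Dove (10 > 9); Column prefers Hawk (10 > 1) — not an equilibrium.
(Dove, Hawk): Column prefers Dove (13 > 12) — not an equilibrium.
(Dove, Dove): Row gets 10 ≥ 9 from Hawk, and Column gets 13 ≥ 12 from Hawk — Nash equilibrium.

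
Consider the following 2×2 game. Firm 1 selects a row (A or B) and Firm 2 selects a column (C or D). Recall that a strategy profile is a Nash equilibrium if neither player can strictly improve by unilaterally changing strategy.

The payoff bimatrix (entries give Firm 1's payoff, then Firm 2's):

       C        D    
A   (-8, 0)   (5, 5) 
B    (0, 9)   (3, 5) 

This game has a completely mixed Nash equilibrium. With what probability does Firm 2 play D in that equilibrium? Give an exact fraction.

4/5

Let q be the probability that Firm 2 plays C. In a completely mixed equilibrium, Firm 1 must be indifferent between A and B.
Firm 1's expected payoff from A is −8q + 5(1−q); from B it is 3(1−q).
Setting these equal: −13q + 5 = −3q + 3, so q = 1/5.
Therefore Firm 2 plays D with probability 1 − 1/5 = 4/5.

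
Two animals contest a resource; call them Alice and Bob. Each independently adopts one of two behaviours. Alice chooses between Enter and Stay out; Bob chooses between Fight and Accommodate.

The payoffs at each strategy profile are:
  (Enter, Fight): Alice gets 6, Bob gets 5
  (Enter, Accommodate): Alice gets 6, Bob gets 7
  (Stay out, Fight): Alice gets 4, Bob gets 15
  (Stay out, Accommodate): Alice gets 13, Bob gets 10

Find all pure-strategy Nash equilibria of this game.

none

(Enter, Fight): Bob prefers Accommodate (7 > 5) — not an equilibrium.
(Enter, Accommodate): Alice prefers Stay out (13 > 6) — not an equilibrium.
(Stay out, Fight): Alice prefers Enter (6 > 4) — not an equilibrium.
(Stay out, Accommodate): Bob prefers Fight (15 > 10) — not an equilibrium.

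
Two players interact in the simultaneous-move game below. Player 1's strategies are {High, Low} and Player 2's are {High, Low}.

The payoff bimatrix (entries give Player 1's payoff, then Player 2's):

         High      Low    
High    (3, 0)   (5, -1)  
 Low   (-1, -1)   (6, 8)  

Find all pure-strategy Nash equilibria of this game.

(High, High) and (Low, Low)

(High, High): Player 1 gets 3 ≥ -1 from Low, and Player 2 gets 0 ≥ -1 from Low — Nash equilibrium.
(High, Low): Player 1 prefers Low (6 > 5); Player 2 prefers High (0 > -1) — not an equilibrium.
(Low, High): Player 1 prefers High (3 > -1); Player 2 prefers Low (8 > -1) — not an equilibrium.
(Low, Low): Player 1 gets 6 ≥ 5 from High, and Player 2 gets 8 ≥ -1 from High — Nash equilibrium.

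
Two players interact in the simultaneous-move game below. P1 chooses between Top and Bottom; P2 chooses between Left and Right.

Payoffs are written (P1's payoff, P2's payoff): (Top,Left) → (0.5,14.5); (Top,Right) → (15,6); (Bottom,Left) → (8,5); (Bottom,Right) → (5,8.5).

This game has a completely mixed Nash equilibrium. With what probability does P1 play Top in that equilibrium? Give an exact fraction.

7/24

Let r be the probability that P1 plays Top. In a completely mixed equilibrium, P2 must be indifferent between Left and Right.
P2's expected payoff from Left is 14.5r + 5(1−r); from Right it is 6r + 8.5(1−r).
Setting these equal: 9.5r + 5 = −2.5r + 8.5, so r = 7/24.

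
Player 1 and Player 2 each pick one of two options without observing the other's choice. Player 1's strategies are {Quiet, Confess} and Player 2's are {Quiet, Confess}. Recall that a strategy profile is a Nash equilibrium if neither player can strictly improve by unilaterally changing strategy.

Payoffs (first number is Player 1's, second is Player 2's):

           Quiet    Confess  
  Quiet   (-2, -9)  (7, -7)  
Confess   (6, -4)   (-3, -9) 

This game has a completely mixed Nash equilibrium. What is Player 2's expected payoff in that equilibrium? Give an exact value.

First find p, the probability Player 1 plays Quiet, from Player 2's indifference between Quiet and Confess: −9p − 4(1−p) = −7p − 9(1−p), giving p = 5/7.
Since Player 2 is indifferent in equilibrium, Player 2's expected payoff equals the payoff from either column against (5/7, 2/7). Using Quiet: −9(5/7) − 4(2/7) = -53/7.

-53/7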